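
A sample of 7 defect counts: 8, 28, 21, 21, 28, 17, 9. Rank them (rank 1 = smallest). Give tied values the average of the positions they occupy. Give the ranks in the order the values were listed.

1, 6.5, 4.5, 4.5, 6.5, 3, 2

Sorted (ascending): 8, 9, 17, 21, 21, 28, 28
The 2 values of 21 occupy positions 4–5 → average rank (4+5)/2 = 4.5.
The 2 values of 28 occupy positions 6–7 → average rank (6+7)/2 = 6.5.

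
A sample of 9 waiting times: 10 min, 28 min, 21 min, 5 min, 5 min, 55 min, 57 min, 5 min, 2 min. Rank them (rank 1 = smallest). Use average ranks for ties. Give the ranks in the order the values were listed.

5, 7, 6, 3, 3, 8, 9, 3, 1

Sorted (ascending): 2, 5, 5, 5, 10, 21, 28, 55, 57
The 3 values of 5 occupy positions 2–4 → average rank 3.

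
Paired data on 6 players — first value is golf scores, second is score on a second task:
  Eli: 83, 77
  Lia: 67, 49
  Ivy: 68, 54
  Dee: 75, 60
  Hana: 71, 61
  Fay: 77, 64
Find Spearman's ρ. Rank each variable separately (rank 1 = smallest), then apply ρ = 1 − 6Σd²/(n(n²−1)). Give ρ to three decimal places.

Ranks of variable 1: 6, 1, 2, 4, 3, 5
Ranks of variable 2: 6, 1, 2, 3, 4, 5
d = r₁ − r₂: 0, 0, 0, 1, -1, 0
d²: 0, 0, 0, 1, 1, 0; Σd² = 2
ρ = 1 − 6·2/(6·35) = 1 − 12/210 = 0.943

0.943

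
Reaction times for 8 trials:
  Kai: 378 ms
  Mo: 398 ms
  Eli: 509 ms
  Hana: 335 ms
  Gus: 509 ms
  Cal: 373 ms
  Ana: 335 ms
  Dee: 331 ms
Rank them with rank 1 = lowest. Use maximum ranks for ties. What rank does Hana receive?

3

Sorted (ascending): 331, 335, 335, 373, 378, 398, 509, 509
The 2 values of 335 occupy positions 2–3 → each gets rank 3.
The 2 values of 509 occupy positions 7–8 → each gets rank 8.
Hana has value 335 ms → rank 3.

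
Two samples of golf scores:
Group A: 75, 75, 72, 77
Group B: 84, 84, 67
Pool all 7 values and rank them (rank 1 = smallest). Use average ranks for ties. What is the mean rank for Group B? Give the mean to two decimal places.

4.67

Sorted (ascending): 67, 72, 75, 75, 77, 84, 84
The 2 values of 75 occupy positions 3–4 → average rank (3+4)/2 = 3.5.
The 2 values of 84 occupy positions 6–7 → average rank (6+7)/2 = 6.5.
Group B values → pooled ranks: 84→6.5, 84→6.5, 67→1
Mean rank = (6.5 + 6.5 + 1) / 3 = 4.67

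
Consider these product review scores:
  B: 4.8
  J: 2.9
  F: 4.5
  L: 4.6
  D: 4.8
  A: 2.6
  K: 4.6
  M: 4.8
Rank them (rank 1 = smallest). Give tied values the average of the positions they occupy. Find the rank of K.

4.5

Sorted (ascending): 2.6, 2.9, 4.5, 4.6, 4.6, 4.8, 4.8, 4.8
The 2 values of 4.6 occupy positions 4–5 → average rank (4+5)/2 = 4.5.
The 3 values of 4.8 occupy positions 6–8 → average rank 7.
K has value 4.6 → rank 4.5.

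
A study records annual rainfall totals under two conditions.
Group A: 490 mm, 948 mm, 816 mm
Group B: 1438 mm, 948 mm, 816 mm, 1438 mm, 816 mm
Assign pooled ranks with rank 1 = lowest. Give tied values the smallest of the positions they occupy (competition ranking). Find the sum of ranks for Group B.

Sorted (ascending): 490, 816, 816, 816, 948, 948, 1438, 1438
The 3 values of 816 occupy positions 2–4 → each gets rank 2.
The 2 values of 948 occupy positions 5–6 → each gets rank 5.
The 2 values of 1438 occupy positions 7–8 → each gets rank 7.
Group B values → pooled ranks: 1438→7, 948→5, 816→2, 1438→7, 816→2
Rank sum = 7 + 5 + 2 + 7 + 2 = 23

23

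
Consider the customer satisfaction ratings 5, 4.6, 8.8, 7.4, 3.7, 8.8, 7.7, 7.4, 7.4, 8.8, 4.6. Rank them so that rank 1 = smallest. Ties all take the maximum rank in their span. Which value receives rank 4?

5

Sorted (ascending): 3.7, 4.6, 4.6, 5, 7.4, 7.4, 7.4, 7.7, 8.8, 8.8, 8.8
The 2 values of 4.6 occupy positions 2–3 → each gets rank 3.
The 3 values of 7.4 occupy positions 5–7 → each gets rank 7.
The 3 values of 8.8 occupy positions 9–11 → each gets rank 11.
Rank 4 → value 5.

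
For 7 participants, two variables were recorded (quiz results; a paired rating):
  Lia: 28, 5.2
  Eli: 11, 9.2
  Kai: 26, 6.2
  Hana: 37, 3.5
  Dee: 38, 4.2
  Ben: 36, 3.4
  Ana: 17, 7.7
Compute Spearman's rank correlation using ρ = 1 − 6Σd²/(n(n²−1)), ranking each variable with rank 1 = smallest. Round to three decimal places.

-0.857

Ranks of variable 1: 4, 1, 3, 6, 7, 5, 2
Ranks of variable 2: 4, 7, 5, 2, 3, 1, 6
d = r₁ − r₂: 0, -6, -2, 4, 4, 4, -4
d²: 0, 36, 4, 16, 16, 16, 16; Σd² = 104
ρ = 1 − 6·104/(7·48) = 1 − 624/336 = -0.857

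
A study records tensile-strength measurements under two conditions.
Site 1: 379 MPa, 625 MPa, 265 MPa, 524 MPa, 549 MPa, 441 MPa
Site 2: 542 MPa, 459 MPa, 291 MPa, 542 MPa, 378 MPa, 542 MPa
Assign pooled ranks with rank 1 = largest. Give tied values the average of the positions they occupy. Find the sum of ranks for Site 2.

Sorted (descending): 625, 549, 542, 542, 542, 524, 459, 441, 379, 378, 291, 265
The 3 values of 542 occupy positions 3–5 → average rank 4.
Site 2 values → pooled ranks: 542→4, 459→7, 291→11, 542→4, 378→10, 542→4
Rank sum = 4 + 7 + 11 + 4 + 10 + 4 = 40

40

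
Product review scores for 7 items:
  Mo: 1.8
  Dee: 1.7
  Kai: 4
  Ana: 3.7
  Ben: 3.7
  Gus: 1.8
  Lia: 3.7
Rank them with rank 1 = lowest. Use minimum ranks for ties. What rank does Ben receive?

Sorted (ascending): 1.7, 1.8, 1.8, 3.7, 3.7, 3.7, 4
The 2 values of 1.8 occupy positions 2–3 → each gets rank 2.
The 3 values of 3.7 occupy positions 4–6 → each gets rank 4.
Ben has value 3.7 → rank 4.

4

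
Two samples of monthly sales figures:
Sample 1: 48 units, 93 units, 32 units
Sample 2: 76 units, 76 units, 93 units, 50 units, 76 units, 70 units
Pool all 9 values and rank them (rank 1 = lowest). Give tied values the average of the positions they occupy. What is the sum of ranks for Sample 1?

11.5

Sorted (ascending): 32, 48, 50, 70, 76, 76, 76, 93, 93
The 3 values of 76 occupy positions 5–7 → average rank 6.
The 2 values of 93 occupy positions 8–9 → average rank (8+9)/2 = 8.5.
Sample 1 values → pooled ranks: 48→2, 93→8.5, 32→1
Rank sum = 2 + 8.5 + 1 = 11.5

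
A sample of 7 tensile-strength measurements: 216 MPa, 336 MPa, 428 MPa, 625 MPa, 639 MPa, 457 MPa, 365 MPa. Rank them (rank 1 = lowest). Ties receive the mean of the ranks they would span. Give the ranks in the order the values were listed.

1, 2, 4, 6, 7, 5, 3

Sorted (ascending): 216, 336, 365, 428, 457, 625, 639
No ties — each value takes its position as its rank.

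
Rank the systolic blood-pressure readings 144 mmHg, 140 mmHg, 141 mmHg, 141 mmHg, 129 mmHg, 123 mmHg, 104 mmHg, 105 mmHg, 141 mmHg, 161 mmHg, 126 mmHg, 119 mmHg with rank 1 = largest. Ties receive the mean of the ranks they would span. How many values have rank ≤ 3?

2

Sorted (descending): 161, 144, 141, 141, 141, 140, 129, 126, 123, 119, 105, 104
The 3 values of 141 occupy positions 3–5 → average rank 4.
Ranks ≤ 3: {1, 2} → 2 values.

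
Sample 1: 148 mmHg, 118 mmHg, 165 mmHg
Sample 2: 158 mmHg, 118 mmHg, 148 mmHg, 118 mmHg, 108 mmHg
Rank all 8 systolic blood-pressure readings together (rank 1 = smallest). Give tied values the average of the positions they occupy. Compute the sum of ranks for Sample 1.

Sorted (ascending): 108, 118, 118, 118, 148, 148, 158, 165
The 3 values of 118 occupy positions 2–4 → average rank 3.
The 2 values of 148 occupy positions 5–6 → average rank (5+6)/2 = 5.5.
Sample 1 values → pooled ranks: 148→5.5, 118→3, 165→8
Rank sum = 5.5 + 3 + 8 = 16.5

16.5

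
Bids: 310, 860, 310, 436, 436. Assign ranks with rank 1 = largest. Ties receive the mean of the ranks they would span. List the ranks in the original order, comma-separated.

4.5, 1, 4.5, 2.5, 2.5

Sorted (descending): 860, 436, 436, 310, 310
The 2 values of 436 occupy positions 2–3 → average rank (2+3)/2 = 2.5.
The 2 values of 310 occupy positions 4–5 → average rank (4+5)/2 = 4.5.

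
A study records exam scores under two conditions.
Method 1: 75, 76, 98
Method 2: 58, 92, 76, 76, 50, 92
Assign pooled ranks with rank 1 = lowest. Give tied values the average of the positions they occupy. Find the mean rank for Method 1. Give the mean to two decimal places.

Sorted (ascending): 50, 58, 75, 76, 76, 76, 92, 92, 98
The 3 values of 76 occupy positions 4–6 → average rank 5.
The 2 values of 92 occupy positions 7–8 → average rank (7+8)/2 = 7.5.
Method 1 values → pooled ranks: 75→3, 76→5, 98→9
Mean rank = (3 + 5 + 9) / 3 = 5.67

5.67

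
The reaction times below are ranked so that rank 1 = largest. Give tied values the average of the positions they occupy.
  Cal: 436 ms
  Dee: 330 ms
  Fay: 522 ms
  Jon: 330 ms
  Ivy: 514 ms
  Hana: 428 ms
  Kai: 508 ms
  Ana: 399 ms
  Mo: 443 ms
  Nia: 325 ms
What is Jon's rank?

Sorted (descending): 522, 514, 508, 443, 436, 428, 399, 330, 330, 325
The 2 values of 330 occupy positions 8–9 → average rank (8+9)/2 = 8.5.
Jon has value 330 ms → rank 8.5.

8.5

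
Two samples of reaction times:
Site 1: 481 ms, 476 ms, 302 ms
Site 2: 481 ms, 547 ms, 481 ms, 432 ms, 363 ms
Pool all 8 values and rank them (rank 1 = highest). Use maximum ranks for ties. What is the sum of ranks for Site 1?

Sorted (descending): 547, 481, 481, 481, 476, 432, 363, 302
The 3 values of 481 occupy positions 2–4 → each gets rank 4.
Site 1 values → pooled ranks: 481→4, 476→5, 302→8
Rank sum = 4 + 5 + 8 = 17

17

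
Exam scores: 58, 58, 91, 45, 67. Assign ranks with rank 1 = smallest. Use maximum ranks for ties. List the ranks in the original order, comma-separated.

3, 3, 5, 1, 4

Sorted (ascending): 45, 58, 58, 67, 91
The 2 values of 58 occupy positions 2–3 → each gets rank 3.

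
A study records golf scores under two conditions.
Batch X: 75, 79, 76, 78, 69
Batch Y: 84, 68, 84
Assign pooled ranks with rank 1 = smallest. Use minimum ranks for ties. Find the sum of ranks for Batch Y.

15

Sorted (ascending): 68, 69, 75, 76, 78, 79, 84, 84
The 2 values of 84 occupy positions 7–8 → each gets rank 7.
Batch Y values → pooled ranks: 84→7, 68→1, 84→7
Rank sum = 7 + 1 + 7 = 15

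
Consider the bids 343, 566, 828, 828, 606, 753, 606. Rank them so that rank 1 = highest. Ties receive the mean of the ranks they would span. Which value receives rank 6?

566

Sorted (descending): 828, 828, 753, 606, 606, 566, 343
The 2 values of 828 occupy positions 1–2 → average rank (1+2)/2 = 1.5.
The 2 values of 606 occupy positions 4–5 → average rank (4+5)/2 = 4.5.
Rank 6 → value 566.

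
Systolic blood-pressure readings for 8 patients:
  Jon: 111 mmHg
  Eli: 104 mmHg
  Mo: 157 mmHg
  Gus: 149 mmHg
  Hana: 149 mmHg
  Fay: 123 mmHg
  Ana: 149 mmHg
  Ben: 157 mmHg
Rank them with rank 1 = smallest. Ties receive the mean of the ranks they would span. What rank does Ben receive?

Sorted (ascending): 104, 111, 123, 149, 149, 149, 157, 157
The 3 values of 149 occupy positions 4–6 → average rank 5.
The 2 values of 157 occupy positions 7–8 → average rank (7+8)/2 = 7.5.
Ben has value 157 mmHg → rank 7.5.

7.5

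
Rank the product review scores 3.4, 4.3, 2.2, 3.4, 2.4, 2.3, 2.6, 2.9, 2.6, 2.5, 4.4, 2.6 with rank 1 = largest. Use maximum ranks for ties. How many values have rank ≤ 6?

5

Sorted (descending): 4.4, 4.3, 3.4, 3.4, 2.9, 2.6, 2.6, 2.6, 2.5, 2.4, 2.3, 2.2
The 2 values of 3.4 occupy positions 3–4 → each gets rank 4.
The 3 values of 2.6 occupy positions 6–8 → each gets rank 8.
Ranks ≤ 6: {1, 2, 4, 4, 5} → 5 values.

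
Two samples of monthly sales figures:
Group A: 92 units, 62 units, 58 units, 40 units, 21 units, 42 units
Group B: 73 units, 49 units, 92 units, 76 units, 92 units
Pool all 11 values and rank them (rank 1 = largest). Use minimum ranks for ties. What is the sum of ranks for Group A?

44

Sorted (descending): 92, 92, 92, 76, 73, 62, 58, 49, 42, 40, 21
The 3 values of 92 occupy positions 1–3 → each gets rank 1.
Group A values → pooled ranks: 92→1, 62→6, 58→7, 40→10, 21→11, 42→9
Rank sum = 1 + 6 + 7 + 10 + 11 + 9 = 44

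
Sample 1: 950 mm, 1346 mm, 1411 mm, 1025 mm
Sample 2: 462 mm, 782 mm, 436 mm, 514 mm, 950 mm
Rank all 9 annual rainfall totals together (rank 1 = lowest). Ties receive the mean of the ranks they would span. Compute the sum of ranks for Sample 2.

Sorted (ascending): 436, 462, 514, 782, 950, 950, 1025, 1346, 1411
The 2 values of 950 occupy positions 5–6 → average rank (5+6)/2 = 5.5.
Sample 2 values → pooled ranks: 462→2, 782→4, 436→1, 514→3, 950→5.5
Rank sum = 2 + 4 + 1 + 3 + 5.5 = 15.5

15.5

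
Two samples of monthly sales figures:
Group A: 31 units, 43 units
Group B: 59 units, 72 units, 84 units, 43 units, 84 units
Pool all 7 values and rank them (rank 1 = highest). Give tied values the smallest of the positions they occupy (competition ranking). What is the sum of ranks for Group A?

12

Sorted (descending): 84, 84, 72, 59, 43, 43, 31
The 2 values of 84 occupy positions 1–2 → each gets rank 1.
The 2 values of 43 occupy positions 5–6 → each gets rank 5.
Group A values → pooled ranks: 31→7, 43→5
Rank sum = 7 + 5 = 12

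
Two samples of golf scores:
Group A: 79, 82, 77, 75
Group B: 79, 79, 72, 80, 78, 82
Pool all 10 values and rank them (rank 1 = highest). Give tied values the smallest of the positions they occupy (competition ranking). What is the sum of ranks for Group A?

Sorted (descending): 82, 82, 80, 79, 79, 79, 78, 77, 75, 72
The 2 values of 82 occupy positions 1–2 → each gets rank 1.
The 3 values of 79 occupy positions 4–6 → each gets rank 4.
Group A values → pooled ranks: 79→4, 82→1, 77→8, 75→9
Rank sum = 4 + 1 + 8 + 9 = 22

22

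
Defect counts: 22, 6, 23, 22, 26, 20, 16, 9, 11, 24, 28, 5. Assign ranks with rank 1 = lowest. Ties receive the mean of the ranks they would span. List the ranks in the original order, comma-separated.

7.5, 2, 9, 7.5, 11, 6, 5, 3, 4, 10, 12, 1

Sorted (ascending): 5, 6, 9, 11, 16, 20, 22, 22, 23, 24, 26, 28
The 2 values of 22 occupy positions 7–8 → average rank (7+8)/2 = 7.5.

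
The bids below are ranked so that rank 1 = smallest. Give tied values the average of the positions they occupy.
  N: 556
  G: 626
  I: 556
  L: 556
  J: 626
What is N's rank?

2

Sorted (ascending): 556, 556, 556, 626, 626
The 3 values of 556 occupy positions 1–3 → average rank 2.
The 2 values of 626 occupy positions 4–5 → average rank (4+5)/2 = 4.5.
N has value 556 → rank 2.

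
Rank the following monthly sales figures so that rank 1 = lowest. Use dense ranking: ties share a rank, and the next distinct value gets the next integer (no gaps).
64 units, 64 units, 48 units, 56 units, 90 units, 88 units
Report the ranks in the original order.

3, 3, 1, 2, 5, 4

Sorted (ascending): 48, 56, 64, 64, 88, 90
The 2 values of 64 share dense rank 3.
Remaining distinct values take the next consecutive integers.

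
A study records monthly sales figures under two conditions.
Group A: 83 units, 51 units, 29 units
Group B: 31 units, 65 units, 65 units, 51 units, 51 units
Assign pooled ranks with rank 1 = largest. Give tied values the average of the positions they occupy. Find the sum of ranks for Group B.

Sorted (descending): 83, 65, 65, 51, 51, 51, 31, 29
The 2 values of 65 occupy positions 2–3 → average rank (2+3)/2 = 2.5.
The 3 values of 51 occupy positions 4–6 → average rank 5.
Group B values → pooled ranks: 31→7, 65→2.5, 65→2.5, 51→5, 51→5
Rank sum = 7 + 2.5 + 2.5 + 5 + 5 = 22

22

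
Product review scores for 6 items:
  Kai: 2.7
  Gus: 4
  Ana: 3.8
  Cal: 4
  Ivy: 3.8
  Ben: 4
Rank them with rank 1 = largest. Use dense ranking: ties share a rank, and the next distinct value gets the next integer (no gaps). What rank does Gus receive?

Sorted (descending): 4, 4, 4, 3.8, 3.8, 2.7
The 3 values of 4 share dense rank 1.
The 2 values of 3.8 share dense rank 2.
Remaining distinct values take the next consecutive integers.
Gus has value 4 → rank 1.

1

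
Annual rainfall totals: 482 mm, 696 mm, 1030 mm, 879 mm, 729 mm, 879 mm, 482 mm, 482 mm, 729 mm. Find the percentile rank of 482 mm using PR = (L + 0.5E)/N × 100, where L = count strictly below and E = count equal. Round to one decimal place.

N = 9.
Strictly below 482: 0. Equal to 482: 3.
PR = (0 + 0.5·3)/9 × 100 = 16.7

16.7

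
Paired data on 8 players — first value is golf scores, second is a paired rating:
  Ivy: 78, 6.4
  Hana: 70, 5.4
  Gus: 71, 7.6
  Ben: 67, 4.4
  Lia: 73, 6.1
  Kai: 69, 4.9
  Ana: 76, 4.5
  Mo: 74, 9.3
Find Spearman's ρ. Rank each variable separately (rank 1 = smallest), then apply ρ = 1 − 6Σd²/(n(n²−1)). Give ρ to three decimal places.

Ranks of variable 1: 8, 3, 4, 1, 5, 2, 7, 6
Ranks of variable 2: 6, 4, 7, 1, 5, 3, 2, 8
d = r₁ − r₂: 2, -1, -3, 0, 0, -1, 5, -2
d²: 4, 1, 9, 0, 0, 1, 25, 4; Σd² = 44
ρ = 1 − 6·44/(8·63) = 1 − 264/504 = 0.476

0.476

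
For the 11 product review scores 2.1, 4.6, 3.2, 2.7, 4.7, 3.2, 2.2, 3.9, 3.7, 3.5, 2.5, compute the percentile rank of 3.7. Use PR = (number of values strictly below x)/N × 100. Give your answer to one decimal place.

63.6

N = 11.
Strictly below 3.7: 7. Equal to 3.7: 1.
PR = 7/11 × 100 = 63.6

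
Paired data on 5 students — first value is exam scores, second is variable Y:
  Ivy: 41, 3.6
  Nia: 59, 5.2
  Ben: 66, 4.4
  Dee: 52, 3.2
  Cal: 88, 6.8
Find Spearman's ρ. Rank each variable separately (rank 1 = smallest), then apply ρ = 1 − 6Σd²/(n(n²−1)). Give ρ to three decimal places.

0.800

Ranks of variable 1: 1, 3, 4, 2, 5
Ranks of variable 2: 2, 4, 3, 1, 5
d = r₁ − r₂: -1, -1, 1, 1, 0
d²: 1, 1, 1, 1, 0; Σd² = 4
ρ = 1 − 6·4/(5·24) = 1 − 24/120 = 0.800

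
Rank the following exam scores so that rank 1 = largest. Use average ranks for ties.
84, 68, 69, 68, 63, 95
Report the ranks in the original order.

Sorted (descending): 95, 84, 69, 68, 68, 63
The 2 values of 68 occupy positions 4–5 → average rank (4+5)/2 = 4.5.

2, 4.5, 3, 4.5, 6, 1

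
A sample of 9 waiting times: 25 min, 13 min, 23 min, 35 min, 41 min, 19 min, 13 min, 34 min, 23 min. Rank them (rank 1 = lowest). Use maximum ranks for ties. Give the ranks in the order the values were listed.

Sorted (ascending): 13, 13, 19, 23, 23, 25, 34, 35, 41
The 2 values of 13 occupy positions 1–2 → each gets rank 2.
The 2 values of 23 occupy positions 4–5 → each gets rank 5.

6, 2, 5, 8, 9, 3, 2, 7, 5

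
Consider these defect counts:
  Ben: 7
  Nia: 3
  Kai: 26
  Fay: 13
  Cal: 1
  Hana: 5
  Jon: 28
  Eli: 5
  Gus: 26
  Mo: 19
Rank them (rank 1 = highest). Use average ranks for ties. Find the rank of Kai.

2.5

Sorted (descending): 28, 26, 26, 19, 13, 7, 5, 5, 3, 1
The 2 values of 26 occupy positions 2–3 → average rank (2+3)/2 = 2.5.
The 2 values of 5 occupy positions 7–8 → average rank (7+8)/2 = 7.5.
Kai has value 26 → rank 2.5.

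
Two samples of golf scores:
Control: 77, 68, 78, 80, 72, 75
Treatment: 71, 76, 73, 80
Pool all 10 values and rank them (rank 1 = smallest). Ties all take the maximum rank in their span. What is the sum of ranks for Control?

Sorted (ascending): 68, 71, 72, 73, 75, 76, 77, 78, 80, 80
The 2 values of 80 occupy positions 9–10 → each gets rank 10.
Control values → pooled ranks: 77→7, 68→1, 78→8, 80→10, 72→3, 75→5
Rank sum = 7 + 1 + 8 + 10 + 3 + 5 = 34

34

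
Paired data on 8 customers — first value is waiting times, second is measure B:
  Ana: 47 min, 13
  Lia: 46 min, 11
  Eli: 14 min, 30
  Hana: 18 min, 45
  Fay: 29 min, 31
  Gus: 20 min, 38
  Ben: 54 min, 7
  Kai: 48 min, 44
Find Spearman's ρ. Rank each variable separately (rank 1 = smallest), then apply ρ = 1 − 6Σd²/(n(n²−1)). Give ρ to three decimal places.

Ranks of variable 1: 6, 5, 1, 2, 4, 3, 8, 7
Ranks of variable 2: 3, 2, 4, 8, 5, 6, 1, 7
d = r₁ − r₂: 3, 3, -3, -6, -1, -3, 7, 0
d²: 9, 9, 9, 36, 1, 9, 49, 0; Σd² = 122
ρ = 1 − 6·122/(8·63) = 1 − 732/504 = -0.452

-0.452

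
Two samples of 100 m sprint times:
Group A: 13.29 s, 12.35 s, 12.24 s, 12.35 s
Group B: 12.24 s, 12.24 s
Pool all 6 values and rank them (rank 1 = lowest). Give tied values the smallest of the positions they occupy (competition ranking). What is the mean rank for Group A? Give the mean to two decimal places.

3.75

Sorted (ascending): 12.24, 12.24, 12.24, 12.35, 12.35, 13.29
The 3 values of 12.24 occupy positions 1–3 → each gets rank 1.
The 2 values of 12.35 occupy positions 4–5 → each gets rank 4.
Group A values → pooled ranks: 13.29→6, 12.35→4, 12.24→1, 12.35→4
Mean rank = (6 + 4 + 1 + 4) / 4 = 3.75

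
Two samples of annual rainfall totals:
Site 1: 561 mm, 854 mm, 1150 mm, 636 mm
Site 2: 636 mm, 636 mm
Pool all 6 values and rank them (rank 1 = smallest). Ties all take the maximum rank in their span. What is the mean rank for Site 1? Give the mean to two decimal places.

4.00

Sorted (ascending): 561, 636, 636, 636, 854, 1150
The 3 values of 636 occupy positions 2–4 → each gets rank 4.
Site 1 values → pooled ranks: 561→1, 854→5, 1150→6, 636→4
Mean rank = (1 + 5 + 6 + 4) / 4 = 4.00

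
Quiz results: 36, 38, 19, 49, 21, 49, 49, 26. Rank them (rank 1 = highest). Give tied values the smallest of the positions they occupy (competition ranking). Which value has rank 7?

Sorted (descending): 49, 49, 49, 38, 36, 26, 21, 19
The 3 values of 49 occupy positions 1–3 → each gets rank 1.
Rank 7 → value 21.

21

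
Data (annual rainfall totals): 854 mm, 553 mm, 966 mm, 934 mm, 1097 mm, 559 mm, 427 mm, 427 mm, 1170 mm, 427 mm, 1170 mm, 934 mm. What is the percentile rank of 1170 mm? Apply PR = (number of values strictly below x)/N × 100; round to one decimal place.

83.3

N = 12.
Strictly below 1170: 10. Equal to 1170: 2.
PR = 10/12 × 100 = 83.3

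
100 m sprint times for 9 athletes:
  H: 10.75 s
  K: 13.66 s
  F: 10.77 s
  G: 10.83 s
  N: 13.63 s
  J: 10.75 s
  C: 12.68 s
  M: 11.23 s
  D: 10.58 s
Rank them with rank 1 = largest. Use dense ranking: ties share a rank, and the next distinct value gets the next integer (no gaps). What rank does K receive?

1

Sorted (descending): 13.66, 13.63, 12.68, 11.23, 10.83, 10.77, 10.75, 10.75, 10.58
The 2 values of 10.75 share dense rank 7.
Remaining distinct values take the next consecutive integers.
K has value 13.66 s → rank 1.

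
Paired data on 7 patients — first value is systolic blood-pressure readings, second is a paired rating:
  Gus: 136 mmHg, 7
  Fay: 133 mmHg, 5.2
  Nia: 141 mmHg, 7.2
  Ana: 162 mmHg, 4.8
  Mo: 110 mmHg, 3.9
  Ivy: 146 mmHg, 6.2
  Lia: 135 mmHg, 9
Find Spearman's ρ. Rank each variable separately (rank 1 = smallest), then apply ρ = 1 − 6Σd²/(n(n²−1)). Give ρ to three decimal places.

0.143

Ranks of variable 1: 4, 2, 5, 7, 1, 6, 3
Ranks of variable 2: 5, 3, 6, 2, 1, 4, 7
d = r₁ − r₂: -1, -1, -1, 5, 0, 2, -4
d²: 1, 1, 1, 25, 0, 4, 16; Σd² = 48
ρ = 1 − 6·48/(7·48) = 1 − 288/336 = 0.143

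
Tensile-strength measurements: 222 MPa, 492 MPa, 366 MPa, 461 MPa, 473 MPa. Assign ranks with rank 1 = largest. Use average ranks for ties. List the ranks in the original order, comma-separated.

5, 1, 4, 3, 2

Sorted (descending): 492, 473, 461, 366, 222
No ties — each value takes its position as its rank.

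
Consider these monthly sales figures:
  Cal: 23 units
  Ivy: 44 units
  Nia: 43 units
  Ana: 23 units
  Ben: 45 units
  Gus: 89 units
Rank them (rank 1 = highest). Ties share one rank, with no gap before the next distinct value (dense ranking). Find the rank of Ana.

Sorted (descending): 89, 45, 44, 43, 23, 23
The 2 values of 23 share dense rank 5.
Remaining distinct values take the next consecutive integers.
Ana has value 23 units → rank 5.

5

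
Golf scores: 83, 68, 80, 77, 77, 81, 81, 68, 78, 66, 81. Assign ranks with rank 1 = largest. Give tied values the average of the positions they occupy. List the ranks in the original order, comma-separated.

Sorted (descending): 83, 81, 81, 81, 80, 78, 77, 77, 68, 68, 66
The 3 values of 81 occupy positions 2–4 → average rank 3.
The 2 values of 77 occupy positions 7–8 → average rank (7+8)/2 = 7.5.
The 2 values of 68 occupy positions 9–10 → average rank (9+10)/2 = 9.5.

1, 9.5, 5, 7.5, 7.5, 3, 3, 9.5, 6, 11, 3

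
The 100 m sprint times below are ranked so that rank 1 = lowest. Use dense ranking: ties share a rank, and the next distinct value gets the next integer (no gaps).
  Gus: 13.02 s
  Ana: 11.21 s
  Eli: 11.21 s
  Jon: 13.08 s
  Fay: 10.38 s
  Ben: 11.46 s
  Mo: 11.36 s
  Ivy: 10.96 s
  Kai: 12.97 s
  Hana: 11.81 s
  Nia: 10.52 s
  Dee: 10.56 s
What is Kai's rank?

9

Sorted (ascending): 10.38, 10.52, 10.56, 10.96, 11.21, 11.21, 11.36, 11.46, 11.81, 12.97, 13.02, 13.08
The 2 values of 11.21 share dense rank 5.
Remaining distinct values take the next consecutive integers.
Kai has value 12.97 s → rank 9.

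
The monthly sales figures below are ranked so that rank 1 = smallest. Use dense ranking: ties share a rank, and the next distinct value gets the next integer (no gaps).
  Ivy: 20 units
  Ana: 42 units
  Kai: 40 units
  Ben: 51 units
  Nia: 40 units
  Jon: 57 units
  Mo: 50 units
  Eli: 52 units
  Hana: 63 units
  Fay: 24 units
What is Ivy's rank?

Sorted (ascending): 20, 24, 40, 40, 42, 50, 51, 52, 57, 63
The 2 values of 40 share dense rank 3.
Remaining distinct values take the next consecutive integers.
Ivy has value 20 units → rank 1.

1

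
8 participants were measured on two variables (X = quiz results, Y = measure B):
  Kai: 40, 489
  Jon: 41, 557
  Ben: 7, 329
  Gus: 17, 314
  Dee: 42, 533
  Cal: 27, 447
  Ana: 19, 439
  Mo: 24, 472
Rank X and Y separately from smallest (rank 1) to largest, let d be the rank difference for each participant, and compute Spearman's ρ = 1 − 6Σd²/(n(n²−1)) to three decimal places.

0.929

Ranks of variable 1: 6, 7, 1, 2, 8, 5, 3, 4
Ranks of variable 2: 6, 8, 2, 1, 7, 4, 3, 5
d = r₁ − r₂: 0, -1, -1, 1, 1, 1, 0, -1
d²: 0, 1, 1, 1, 1, 1, 0, 1; Σd² = 6
ρ = 1 − 6·6/(8·63) = 1 − 36/504 = 0.929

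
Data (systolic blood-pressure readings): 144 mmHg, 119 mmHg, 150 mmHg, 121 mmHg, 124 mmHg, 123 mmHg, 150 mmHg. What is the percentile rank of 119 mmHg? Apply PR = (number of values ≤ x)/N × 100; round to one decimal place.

14.3

N = 7.
Strictly below 119: 0. Equal to 119: 1.
PR = 1/7 × 100 = 14.3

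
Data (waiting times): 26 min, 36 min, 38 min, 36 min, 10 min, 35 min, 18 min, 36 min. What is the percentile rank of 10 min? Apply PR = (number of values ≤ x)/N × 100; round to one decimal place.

12.5

N = 8.
Strictly below 10: 0. Equal to 10: 1.
PR = 1/8 × 100 = 12.5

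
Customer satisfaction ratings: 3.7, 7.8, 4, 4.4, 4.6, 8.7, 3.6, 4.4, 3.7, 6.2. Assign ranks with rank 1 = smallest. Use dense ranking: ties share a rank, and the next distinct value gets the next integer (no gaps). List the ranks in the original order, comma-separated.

Sorted (ascending): 3.6, 3.7, 3.7, 4, 4.4, 4.4, 4.6, 6.2, 7.8, 8.7
The 2 values of 3.7 share dense rank 2.
The 2 values of 4.4 share dense rank 4.
Remaining distinct values take the next consecutive integers.

2, 7, 3, 4, 5, 8, 1, 4, 2, 6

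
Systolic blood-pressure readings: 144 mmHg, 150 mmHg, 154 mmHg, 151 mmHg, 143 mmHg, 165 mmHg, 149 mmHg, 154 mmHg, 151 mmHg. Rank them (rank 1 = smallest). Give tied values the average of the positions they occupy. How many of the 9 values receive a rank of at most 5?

Sorted (ascending): 143, 144, 149, 150, 151, 151, 154, 154, 165
The 2 values of 151 occupy positions 5–6 → average rank (5+6)/2 = 5.5.
The 2 values of 154 occupy positions 7–8 → average rank (7+8)/2 = 7.5.
Ranks ≤ 5: {1, 2, 3, 4} → 4 values.

4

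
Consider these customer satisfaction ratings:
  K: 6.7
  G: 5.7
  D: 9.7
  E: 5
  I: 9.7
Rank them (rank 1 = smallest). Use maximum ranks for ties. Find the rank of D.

Sorted (ascending): 5, 5.7, 6.7, 9.7, 9.7
The 2 values of 9.7 occupy positions 4–5 → each gets rank 5.
D has value 9.7 → rank 5.

5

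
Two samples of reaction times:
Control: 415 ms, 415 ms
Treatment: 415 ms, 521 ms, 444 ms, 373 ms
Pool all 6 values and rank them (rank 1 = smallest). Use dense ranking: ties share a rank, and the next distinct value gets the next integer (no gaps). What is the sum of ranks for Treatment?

Sorted (ascending): 373, 415, 415, 415, 444, 521
The 3 values of 415 share dense rank 2.
Remaining distinct values take the next consecutive integers.
Treatment values → pooled ranks: 415→2, 521→4, 444→3, 373→1
Rank sum = 2 + 4 + 3 + 1 = 10

10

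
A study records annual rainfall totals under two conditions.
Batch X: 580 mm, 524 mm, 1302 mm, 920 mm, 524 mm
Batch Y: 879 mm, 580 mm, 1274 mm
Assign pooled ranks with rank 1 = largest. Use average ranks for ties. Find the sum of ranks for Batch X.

24.5

Sorted (descending): 1302, 1274, 920, 879, 580, 580, 524, 524
The 2 values of 580 occupy positions 5–6 → average rank (5+6)/2 = 5.5.
The 2 values of 524 occupy positions 7–8 → average rank (7+8)/2 = 7.5.
Batch X values → pooled ranks: 580→5.5, 524→7.5, 1302→1, 920→3, 524→7.5
Rank sum = 5.5 + 7.5 + 1 + 3 + 7.5 = 24.5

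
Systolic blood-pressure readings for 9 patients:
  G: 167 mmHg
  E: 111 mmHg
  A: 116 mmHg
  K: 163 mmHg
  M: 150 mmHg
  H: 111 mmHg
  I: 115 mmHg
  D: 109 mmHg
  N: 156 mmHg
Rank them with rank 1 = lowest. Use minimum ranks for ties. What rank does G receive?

9

Sorted (ascending): 109, 111, 111, 115, 116, 150, 156, 163, 167
The 2 values of 111 occupy positions 2–3 → each gets rank 2.
G has value 167 mmHg → rank 9.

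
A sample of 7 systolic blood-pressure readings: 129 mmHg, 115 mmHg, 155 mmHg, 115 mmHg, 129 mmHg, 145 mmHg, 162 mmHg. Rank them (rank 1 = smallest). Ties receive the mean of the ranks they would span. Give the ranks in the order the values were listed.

Sorted (ascending): 115, 115, 129, 129, 145, 155, 162
The 2 values of 115 occupy positions 1–2 → average rank (1+2)/2 = 1.5.
The 2 values of 129 occupy positions 3–4 → average rank (3+4)/2 = 3.5.

3.5, 1.5, 6, 1.5, 3.5, 5, 7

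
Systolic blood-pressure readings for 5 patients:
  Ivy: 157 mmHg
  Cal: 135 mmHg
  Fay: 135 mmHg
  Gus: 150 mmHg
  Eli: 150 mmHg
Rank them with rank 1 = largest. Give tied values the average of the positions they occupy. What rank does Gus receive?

2.5

Sorted (descending): 157, 150, 150, 135, 135
The 2 values of 150 occupy positions 2–3 → average rank (2+3)/2 = 2.5.
The 2 values of 135 occupy positions 4–5 → average rank (4+5)/2 = 4.5.
Gus has value 150 mmHg → rank 2.5.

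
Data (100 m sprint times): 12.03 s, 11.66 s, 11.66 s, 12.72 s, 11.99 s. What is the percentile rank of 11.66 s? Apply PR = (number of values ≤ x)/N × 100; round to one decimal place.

N = 5.
Strictly below 11.66: 0. Equal to 11.66: 2.
PR = 2/5 × 100 = 40.0

40.0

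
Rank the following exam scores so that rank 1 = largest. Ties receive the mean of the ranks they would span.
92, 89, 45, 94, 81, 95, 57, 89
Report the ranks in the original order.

3, 4.5, 8, 2, 6, 1, 7, 4.5

Sorted (descending): 95, 94, 92, 89, 89, 81, 57, 45
The 2 values of 89 occupy positions 4–5 → average rank (4+5)/2 = 4.5.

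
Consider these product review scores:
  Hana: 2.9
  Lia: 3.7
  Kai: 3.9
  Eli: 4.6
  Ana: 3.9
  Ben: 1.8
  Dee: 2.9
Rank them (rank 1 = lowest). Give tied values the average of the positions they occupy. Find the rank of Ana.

5.5

Sorted (ascending): 1.8, 2.9, 2.9, 3.7, 3.9, 3.9, 4.6
The 2 values of 2.9 occupy positions 2–3 → average rank (2+3)/2 = 2.5.
The 2 values of 3.9 occupy positions 5–6 → average rank (5+6)/2 = 5.5.
Ana has value 3.9 → rank 5.5.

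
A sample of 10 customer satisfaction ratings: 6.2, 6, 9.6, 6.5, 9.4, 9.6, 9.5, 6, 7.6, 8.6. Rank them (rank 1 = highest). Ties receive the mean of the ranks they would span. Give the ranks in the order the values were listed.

Sorted (descending): 9.6, 9.6, 9.5, 9.4, 8.6, 7.6, 6.5, 6.2, 6, 6
The 2 values of 9.6 occupy positions 1–2 → average rank (1+2)/2 = 1.5.
The 2 values of 6 occupy positions 9–10 → average rank (9+10)/2 = 9.5.

8, 9.5, 1.5, 7, 4, 1.5, 3, 9.5, 6, 5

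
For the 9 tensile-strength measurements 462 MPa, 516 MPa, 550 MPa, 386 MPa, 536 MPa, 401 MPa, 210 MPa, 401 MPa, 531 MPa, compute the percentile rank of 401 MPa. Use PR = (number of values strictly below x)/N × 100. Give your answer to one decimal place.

N = 9.
Strictly below 401: 2. Equal to 401: 2.
PR = 2/9 × 100 = 22.2

22.2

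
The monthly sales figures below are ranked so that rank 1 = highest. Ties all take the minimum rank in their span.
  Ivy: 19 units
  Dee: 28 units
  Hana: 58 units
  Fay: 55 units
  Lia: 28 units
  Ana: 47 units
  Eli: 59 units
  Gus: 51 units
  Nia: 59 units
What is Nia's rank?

1

Sorted (descending): 59, 59, 58, 55, 51, 47, 28, 28, 19
The 2 values of 59 occupy positions 1–2 → each gets rank 1.
The 2 values of 28 occupy positions 7–8 → each gets rank 7.
Nia has value 59 units → rank 1.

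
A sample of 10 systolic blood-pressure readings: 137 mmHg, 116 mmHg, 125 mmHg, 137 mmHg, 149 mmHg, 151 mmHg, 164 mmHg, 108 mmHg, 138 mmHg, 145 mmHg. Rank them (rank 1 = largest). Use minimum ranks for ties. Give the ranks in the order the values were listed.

6, 9, 8, 6, 3, 2, 1, 10, 5, 4

Sorted (descending): 164, 151, 149, 145, 138, 137, 137, 125, 116, 108
The 2 values of 137 occupy positions 6–7 → each gets rank 6.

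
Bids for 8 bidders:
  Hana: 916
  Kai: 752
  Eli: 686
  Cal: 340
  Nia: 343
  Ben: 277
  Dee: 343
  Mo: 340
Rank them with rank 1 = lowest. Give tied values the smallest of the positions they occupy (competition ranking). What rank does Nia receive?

Sorted (ascending): 277, 340, 340, 343, 343, 686, 752, 916
The 2 values of 340 occupy positions 2–3 → each gets rank 2.
The 2 values of 343 occupy positions 4–5 → each gets rank 4.
Nia has value 343 → rank 4.

4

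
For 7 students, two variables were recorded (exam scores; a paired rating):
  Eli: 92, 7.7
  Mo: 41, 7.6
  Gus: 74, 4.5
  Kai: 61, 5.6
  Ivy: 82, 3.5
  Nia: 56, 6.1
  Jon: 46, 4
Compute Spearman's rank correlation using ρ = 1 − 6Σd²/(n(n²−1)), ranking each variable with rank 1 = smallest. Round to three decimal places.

Ranks of variable 1: 7, 1, 5, 4, 6, 3, 2
Ranks of variable 2: 7, 6, 3, 4, 1, 5, 2
d = r₁ − r₂: 0, -5, 2, 0, 5, -2, 0
d²: 0, 25, 4, 0, 25, 4, 0; Σd² = 58
ρ = 1 − 6·58/(7·48) = 1 − 348/336 = -0.036

-0.036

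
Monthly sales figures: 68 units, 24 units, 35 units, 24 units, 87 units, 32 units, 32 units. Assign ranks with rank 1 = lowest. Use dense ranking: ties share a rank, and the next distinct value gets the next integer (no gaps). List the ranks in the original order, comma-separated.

4, 1, 3, 1, 5, 2, 2

Sorted (ascending): 24, 24, 32, 32, 35, 68, 87
The 2 values of 24 share dense rank 1.
The 2 values of 32 share dense rank 2.
Remaining distinct values take the next consecutive integers.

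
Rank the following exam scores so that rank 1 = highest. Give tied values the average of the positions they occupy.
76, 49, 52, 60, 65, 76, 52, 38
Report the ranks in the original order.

Sorted (descending): 76, 76, 65, 60, 52, 52, 49, 38
The 2 values of 76 occupy positions 1–2 → average rank (1+2)/2 = 1.5.
The 2 values of 52 occupy positions 5–6 → average rank (5+6)/2 = 5.5.

1.5, 7, 5.5, 4, 3, 1.5, 5.5, 8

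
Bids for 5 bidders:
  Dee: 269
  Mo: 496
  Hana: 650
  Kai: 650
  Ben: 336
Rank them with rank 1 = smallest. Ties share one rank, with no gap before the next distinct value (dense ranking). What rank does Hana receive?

Sorted (ascending): 269, 336, 496, 650, 650
The 2 values of 650 share dense rank 4.
Remaining distinct values take the next consecutive integers.
Hana has value 650 → rank 4.

4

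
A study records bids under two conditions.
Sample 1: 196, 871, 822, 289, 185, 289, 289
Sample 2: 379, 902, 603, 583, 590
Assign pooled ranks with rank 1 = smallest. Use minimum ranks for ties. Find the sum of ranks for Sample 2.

42

Sorted (ascending): 185, 196, 289, 289, 289, 379, 583, 590, 603, 822, 871, 902
The 3 values of 289 occupy positions 3–5 → each gets rank 3.
Sample 2 values → pooled ranks: 379→6, 902→12, 603→9, 583→7, 590→8
Rank sum = 6 + 12 + 9 + 7 + 8 = 42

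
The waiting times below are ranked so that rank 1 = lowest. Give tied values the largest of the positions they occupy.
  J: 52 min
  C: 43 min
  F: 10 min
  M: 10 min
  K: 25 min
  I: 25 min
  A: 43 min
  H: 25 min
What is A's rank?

7

Sorted (ascending): 10, 10, 25, 25, 25, 43, 43, 52
The 2 values of 10 occupy positions 1–2 → each gets rank 2.
The 3 values of 25 occupy positions 3–5 → each gets rank 5.
The 2 values of 43 occupy positions 6–7 → each gets rank 7.
A has value 43 min → rank 7.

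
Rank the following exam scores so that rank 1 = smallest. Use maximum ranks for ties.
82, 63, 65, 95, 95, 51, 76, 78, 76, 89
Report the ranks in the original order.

Sorted (ascending): 51, 63, 65, 76, 76, 78, 82, 89, 95, 95
The 2 values of 76 occupy positions 4–5 → each gets rank 5.
The 2 values of 95 occupy positions 9–10 → each gets rank 10.

7, 2, 3, 10, 10, 1, 5, 6, 5, 8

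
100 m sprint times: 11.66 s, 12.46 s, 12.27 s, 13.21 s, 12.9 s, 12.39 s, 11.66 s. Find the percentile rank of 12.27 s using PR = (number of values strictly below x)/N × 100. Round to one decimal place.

N = 7.
Strictly below 12.27: 2. Equal to 12.27: 1.
PR = 2/7 × 100 = 28.6

28.6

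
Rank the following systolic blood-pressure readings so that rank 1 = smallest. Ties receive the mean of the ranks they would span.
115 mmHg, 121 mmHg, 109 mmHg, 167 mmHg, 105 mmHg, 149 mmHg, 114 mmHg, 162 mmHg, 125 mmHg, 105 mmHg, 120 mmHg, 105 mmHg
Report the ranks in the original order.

6, 8, 4, 12, 2, 10, 5, 11, 9, 2, 7, 2

Sorted (ascending): 105, 105, 105, 109, 114, 115, 120, 121, 125, 149, 162, 167
The 3 values of 105 occupy positions 1–3 → average rank 2.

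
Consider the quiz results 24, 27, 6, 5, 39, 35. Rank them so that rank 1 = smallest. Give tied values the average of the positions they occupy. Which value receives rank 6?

Sorted (ascending): 5, 6, 24, 27, 35, 39
No ties — each value takes its position as its rank.
Rank 6 → value 39.

39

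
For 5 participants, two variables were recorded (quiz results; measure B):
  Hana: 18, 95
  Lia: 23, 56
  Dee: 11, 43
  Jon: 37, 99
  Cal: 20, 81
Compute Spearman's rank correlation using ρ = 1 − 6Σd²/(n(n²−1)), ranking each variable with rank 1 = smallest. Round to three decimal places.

0.600

Ranks of variable 1: 2, 4, 1, 5, 3
Ranks of variable 2: 4, 2, 1, 5, 3
d = r₁ − r₂: -2, 2, 0, 0, 0
d²: 4, 4, 0, 0, 0; Σd² = 8
ρ = 1 − 6·8/(5·24) = 1 − 48/120 = 0.600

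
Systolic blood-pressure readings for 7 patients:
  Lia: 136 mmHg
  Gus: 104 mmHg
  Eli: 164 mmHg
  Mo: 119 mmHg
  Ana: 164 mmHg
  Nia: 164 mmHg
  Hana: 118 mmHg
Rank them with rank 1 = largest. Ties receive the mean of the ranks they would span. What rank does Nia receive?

Sorted (descending): 164, 164, 164, 136, 119, 118, 104
The 3 values of 164 occupy positions 1–3 → average rank 2.
Nia has value 164 mmHg → rank 2.

2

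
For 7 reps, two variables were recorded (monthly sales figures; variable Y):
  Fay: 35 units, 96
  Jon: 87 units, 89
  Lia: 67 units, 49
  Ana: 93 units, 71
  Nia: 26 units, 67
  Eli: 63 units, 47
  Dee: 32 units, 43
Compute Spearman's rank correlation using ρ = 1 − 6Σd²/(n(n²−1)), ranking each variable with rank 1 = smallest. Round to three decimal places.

0.321

Ranks of variable 1: 3, 6, 5, 7, 1, 4, 2
Ranks of variable 2: 7, 6, 3, 5, 4, 2, 1
d = r₁ − r₂: -4, 0, 2, 2, -3, 2, 1
d²: 16, 0, 4, 4, 9, 4, 1; Σd² = 38
ρ = 1 − 6·38/(7·48) = 1 − 228/336 = 0.321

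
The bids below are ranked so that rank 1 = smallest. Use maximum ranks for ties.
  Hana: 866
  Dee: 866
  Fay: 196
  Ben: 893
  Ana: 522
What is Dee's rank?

Sorted (ascending): 196, 522, 866, 866, 893
The 2 values of 866 occupy positions 3–4 → each gets rank 4.
Dee has value 866 → rank 4.

4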